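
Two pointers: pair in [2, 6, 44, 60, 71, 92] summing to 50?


lo=0(2)+hi=5(92)=94
lo=0(2)+hi=4(71)=73
lo=0(2)+hi=3(60)=62
lo=0(2)+hi=2(44)=46
lo=1(6)+hi=2(44)=50

Yes: 6+44=50


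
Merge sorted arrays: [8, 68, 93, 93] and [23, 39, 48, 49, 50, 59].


Take 8 from A
Take 23 from B
Take 39 from B
Take 48 from B
Take 49 from B
Take 50 from B
Take 59 from B

Merged: [8, 23, 39, 48, 49, 50, 59, 68, 93, 93]


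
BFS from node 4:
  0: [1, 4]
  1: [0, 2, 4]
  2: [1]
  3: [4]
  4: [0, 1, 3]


Visit 4, enqueue [0, 1, 3]
Visit 0, enqueue []
Visit 1, enqueue [2]
Visit 3, enqueue []
Visit 2, enqueue []

BFS order: [4, 0, 1, 3, 2]


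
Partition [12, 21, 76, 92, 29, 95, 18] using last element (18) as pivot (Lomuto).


Pivot: 18
  12 <= 18: advance i (no swap)
Place pivot at 1: [12, 18, 76, 92, 29, 95, 21]

Partitioned: [12, 18, 76, 92, 29, 95, 21]


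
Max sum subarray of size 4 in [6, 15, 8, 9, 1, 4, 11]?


[0:4]: 38
[1:5]: 33
[2:6]: 22
[3:7]: 25

Max: 38 at [0:4]


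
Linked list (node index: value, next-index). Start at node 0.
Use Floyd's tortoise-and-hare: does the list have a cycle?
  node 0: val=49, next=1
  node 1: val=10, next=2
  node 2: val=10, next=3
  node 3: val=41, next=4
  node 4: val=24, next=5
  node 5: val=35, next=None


Floyd's tortoise (slow, +1) and hare (fast, +2):
  init: slow=0, fast=0
  step 1: slow=1, fast=2
  step 2: slow=2, fast=4
  step 3: fast 4->5->None, no cycle

Cycle: no


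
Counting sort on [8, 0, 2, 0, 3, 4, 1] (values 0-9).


Input: [8, 0, 2, 0, 3, 4, 1]
Counts: [2, 1, 1, 1, 1, 0, 0, 0, 1, 0]

Sorted: [0, 0, 1, 2, 3, 4, 8]


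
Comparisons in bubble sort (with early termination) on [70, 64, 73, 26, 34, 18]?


Algorithm: bubble sort (with early termination)
Input: [70, 64, 73, 26, 34, 18]
Sorted: [18, 26, 34, 64, 70, 73]

15


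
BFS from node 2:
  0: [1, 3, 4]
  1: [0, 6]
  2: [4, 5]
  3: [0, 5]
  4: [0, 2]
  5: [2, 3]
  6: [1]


Visit 2, enqueue [4, 5]
Visit 4, enqueue [0]
Visit 5, enqueue [3]
Visit 0, enqueue [1]
Visit 3, enqueue []
Visit 1, enqueue [6]
Visit 6, enqueue []

BFS order: [2, 4, 5, 0, 3, 1, 6]


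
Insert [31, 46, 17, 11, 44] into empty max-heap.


Insert 31: [31]
Insert 46: [46, 31]
Insert 17: [46, 31, 17]
Insert 11: [46, 31, 17, 11]
Insert 44: [46, 44, 17, 11, 31]

Final heap: [46, 44, 17, 11, 31]


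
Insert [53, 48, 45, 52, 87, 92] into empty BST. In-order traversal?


Insert 53: root
Insert 48: L from 53
Insert 45: L from 53 -> L from 48
Insert 52: L from 53 -> R from 48
Insert 87: R from 53
Insert 92: R from 53 -> R from 87

In-order: [45, 48, 52, 53, 87, 92]


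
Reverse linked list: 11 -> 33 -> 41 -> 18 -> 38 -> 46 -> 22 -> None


Step 1: curr=11, set curr.next=prev(None) | reversed so far: 11
Step 2: curr=33, set curr.next=prev(11) | reversed so far: 33 -> 11
Step 3: curr=41, set curr.next=prev(33) | reversed so far: 41 -> 33 -> 11
Step 4: curr=18, set curr.next=prev(41) | reversed so far: 18 -> 41 -> 33 -> 11
Step 5: curr=38, set curr.next=prev(18) | reversed so far: 38 -> 18 -> 41 -> 33 -> 11
Step 6: curr=46, set curr.next=prev(38) | reversed so far: 46 -> 38 -> 18 -> 41 -> 33 -> 11
Step 7: curr=22, set curr.next=prev(46) | reversed so far: 22 -> 46 -> 38 -> 18 -> 41 -> 33 -> 11

22 -> 46 -> 38 -> 18 -> 41 -> 33 -> 11 -> None


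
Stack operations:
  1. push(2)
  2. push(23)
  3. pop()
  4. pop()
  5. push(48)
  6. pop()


push(2) -> [2]
push(23) -> [2, 23]
pop()->23, [2]
pop()->2, []
push(48) -> [48]
pop()->48, []

Final stack: []


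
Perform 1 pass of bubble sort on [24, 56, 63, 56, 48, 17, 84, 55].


Initial: [24, 56, 63, 56, 48, 17, 84, 55]
Pass 1: [24, 56, 56, 48, 17, 63, 55, 84] (4 swaps)

After 1 pass: [24, 56, 56, 48, 17, 63, 55, 84]


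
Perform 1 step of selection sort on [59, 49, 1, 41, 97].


Initial: [59, 49, 1, 41, 97]
Step 1: min=1 at 2
  Swap: [1, 49, 59, 41, 97]

After 1 step: [1, 49, 59, 41, 97]


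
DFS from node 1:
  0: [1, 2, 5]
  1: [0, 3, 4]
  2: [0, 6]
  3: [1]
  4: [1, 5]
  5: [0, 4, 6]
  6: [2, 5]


Visit 1, push [4, 3, 0]
Visit 0, push [5, 2]
Visit 2, push [6]
Visit 6, push [5]
Visit 5, push [4]
Visit 4, push []
Visit 3, push []

DFS order: [1, 0, 2, 6, 5, 4, 3]


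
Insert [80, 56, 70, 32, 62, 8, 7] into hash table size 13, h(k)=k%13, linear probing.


Insert 80: h=2 -> slot 2
Insert 56: h=4 -> slot 4
Insert 70: h=5 -> slot 5
Insert 32: h=6 -> slot 6
Insert 62: h=10 -> slot 10
Insert 8: h=8 -> slot 8
Insert 7: h=7 -> slot 7

Table: [None, None, 80, None, 56, 70, 32, 7, 8, None, 62, None, None]


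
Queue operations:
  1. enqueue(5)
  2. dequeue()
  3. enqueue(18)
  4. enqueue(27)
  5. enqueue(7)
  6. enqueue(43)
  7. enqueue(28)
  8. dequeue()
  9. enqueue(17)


enqueue(5) -> [5]
dequeue()->5, []
enqueue(18) -> [18]
enqueue(27) -> [18, 27]
enqueue(7) -> [18, 27, 7]
enqueue(43) -> [18, 27, 7, 43]
enqueue(28) -> [18, 27, 7, 43, 28]
dequeue()->18, [27, 7, 43, 28]
enqueue(17) -> [27, 7, 43, 28, 17]

Final queue: [27, 7, 43, 28, 17]


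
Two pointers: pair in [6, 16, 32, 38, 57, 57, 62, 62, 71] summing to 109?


lo=0(6)+hi=8(71)=77
lo=1(16)+hi=8(71)=87
lo=2(32)+hi=8(71)=103
lo=3(38)+hi=8(71)=109

Yes: 38+71=109


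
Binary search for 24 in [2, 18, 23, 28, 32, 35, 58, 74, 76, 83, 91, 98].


Step 1: lo=0, hi=11, mid=5, val=35
Step 2: lo=0, hi=4, mid=2, val=23
Step 3: lo=3, hi=4, mid=3, val=28

Not found


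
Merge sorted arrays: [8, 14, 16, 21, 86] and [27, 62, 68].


Take 8 from A
Take 14 from A
Take 16 from A
Take 21 from A
Take 27 from B
Take 62 from B
Take 68 from B

Merged: [8, 14, 16, 21, 27, 62, 68, 86]


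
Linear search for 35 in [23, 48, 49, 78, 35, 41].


i=0: 23!=35
i=1: 48!=35
i=2: 49!=35
i=3: 78!=35
i=4: 35==35 found!

Found at 4, 5 comps


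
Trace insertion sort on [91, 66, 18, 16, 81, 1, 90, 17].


Initial: [91, 66, 18, 16, 81, 1, 90, 17]
Insert 66: [66, 91, 18, 16, 81, 1, 90, 17]
Insert 18: [18, 66, 91, 16, 81, 1, 90, 17]
Insert 16: [16, 18, 66, 91, 81, 1, 90, 17]
Insert 81: [16, 18, 66, 81, 91, 1, 90, 17]
Insert 1: [1, 16, 18, 66, 81, 91, 90, 17]
Insert 90: [1, 16, 18, 66, 81, 90, 91, 17]
Insert 17: [1, 16, 17, 18, 66, 81, 90, 91]

Sorted: [1, 16, 17, 18, 66, 81, 90, 91]


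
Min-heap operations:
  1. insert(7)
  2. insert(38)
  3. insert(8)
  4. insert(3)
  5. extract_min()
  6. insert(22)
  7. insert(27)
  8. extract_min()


insert(7) -> [7]
insert(38) -> [7, 38]
insert(8) -> [7, 38, 8]
insert(3) -> [3, 7, 8, 38]
extract_min()->3, [7, 38, 8]
insert(22) -> [7, 22, 8, 38]
insert(27) -> [7, 22, 8, 38, 27]
extract_min()->7, [8, 22, 27, 38]

Final heap: [8, 22, 27, 38]


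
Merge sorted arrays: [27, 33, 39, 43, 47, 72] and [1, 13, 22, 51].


Take 1 from B
Take 13 from B
Take 22 from B
Take 27 from A
Take 33 from A
Take 39 from A
Take 43 from A
Take 47 from A
Take 51 from B

Merged: [1, 13, 22, 27, 33, 39, 43, 47, 51, 72]


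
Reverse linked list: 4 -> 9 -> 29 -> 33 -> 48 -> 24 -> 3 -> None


Step 1: curr=4, set curr.next=prev(None) | reversed so far: 4
Step 2: curr=9, set curr.next=prev(4) | reversed so far: 9 -> 4
Step 3: curr=29, set curr.next=prev(9) | reversed so far: 29 -> 9 -> 4
Step 4: curr=33, set curr.next=prev(29) | reversed so far: 33 -> 29 -> 9 -> 4
Step 5: curr=48, set curr.next=prev(33) | reversed so far: 48 -> 33 -> 29 -> 9 -> 4
Step 6: curr=24, set curr.next=prev(48) | reversed so far: 24 -> 48 -> 33 -> 29 -> 9 -> 4
Step 7: curr=3, set curr.next=prev(24) | reversed so far: 3 -> 24 -> 48 -> 33 -> 29 -> 9 -> 4

3 -> 24 -> 48 -> 33 -> 29 -> 9 -> 4 -> None


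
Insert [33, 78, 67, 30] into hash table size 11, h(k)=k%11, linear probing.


Insert 33: h=0 -> slot 0
Insert 78: h=1 -> slot 1
Insert 67: h=1, 1 probes -> slot 2
Insert 30: h=8 -> slot 8

Table: [33, 78, 67, None, None, None, None, None, 30, None, None]


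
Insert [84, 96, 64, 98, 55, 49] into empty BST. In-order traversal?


Insert 84: root
Insert 96: R from 84
Insert 64: L from 84
Insert 98: R from 84 -> R from 96
Insert 55: L from 84 -> L from 64
Insert 49: L from 84 -> L from 64 -> L from 55

In-order: [49, 55, 64, 84, 96, 98]


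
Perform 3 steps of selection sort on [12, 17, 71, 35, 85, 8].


Initial: [12, 17, 71, 35, 85, 8]
Step 1: min=8 at 5
  Swap: [8, 17, 71, 35, 85, 12]
Step 2: min=12 at 5
  Swap: [8, 12, 71, 35, 85, 17]
Step 3: min=17 at 5
  Swap: [8, 12, 17, 35, 85, 71]

After 3 steps: [8, 12, 17, 35, 85, 71]


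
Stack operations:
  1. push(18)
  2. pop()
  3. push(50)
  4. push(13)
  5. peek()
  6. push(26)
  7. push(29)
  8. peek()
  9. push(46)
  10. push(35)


push(18) -> [18]
pop()->18, []
push(50) -> [50]
push(13) -> [50, 13]
peek()->13
push(26) -> [50, 13, 26]
push(29) -> [50, 13, 26, 29]
peek()->29
push(46) -> [50, 13, 26, 29, 46]
push(35) -> [50, 13, 26, 29, 46, 35]

Final stack: [50, 13, 26, 29, 46, 35]


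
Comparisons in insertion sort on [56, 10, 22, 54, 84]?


Algorithm: insertion sort
Input: [56, 10, 22, 54, 84]
Sorted: [10, 22, 54, 56, 84]

6


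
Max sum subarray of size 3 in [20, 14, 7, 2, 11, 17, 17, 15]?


[0:3]: 41
[1:4]: 23
[2:5]: 20
[3:6]: 30
[4:7]: 45
[5:8]: 49

Max: 49 at [5:8]


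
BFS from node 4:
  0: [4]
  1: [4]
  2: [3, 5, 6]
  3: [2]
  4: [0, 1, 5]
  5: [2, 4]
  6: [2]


Visit 4, enqueue [0, 1, 5]
Visit 0, enqueue []
Visit 1, enqueue []
Visit 5, enqueue [2]
Visit 2, enqueue [3, 6]
Visit 3, enqueue []
Visit 6, enqueue []

BFS order: [4, 0, 1, 5, 2, 3, 6]


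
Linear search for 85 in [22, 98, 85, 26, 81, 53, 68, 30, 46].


i=0: 22!=85
i=1: 98!=85
i=2: 85==85 found!

Found at 2, 3 comps


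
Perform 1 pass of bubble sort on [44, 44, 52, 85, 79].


Initial: [44, 44, 52, 85, 79]
Pass 1: [44, 44, 52, 79, 85] (1 swaps)

After 1 pass: [44, 44, 52, 79, 85]


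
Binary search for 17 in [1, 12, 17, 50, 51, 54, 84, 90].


Step 1: lo=0, hi=7, mid=3, val=50
Step 2: lo=0, hi=2, mid=1, val=12
Step 3: lo=2, hi=2, mid=2, val=17

Found at index 2


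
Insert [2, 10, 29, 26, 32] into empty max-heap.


Insert 2: [2]
Insert 10: [10, 2]
Insert 29: [29, 2, 10]
Insert 26: [29, 26, 10, 2]
Insert 32: [32, 29, 10, 2, 26]

Final heap: [32, 29, 10, 2, 26]


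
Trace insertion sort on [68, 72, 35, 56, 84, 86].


Initial: [68, 72, 35, 56, 84, 86]
Insert 72: [68, 72, 35, 56, 84, 86]
Insert 35: [35, 68, 72, 56, 84, 86]
Insert 56: [35, 56, 68, 72, 84, 86]
Insert 84: [35, 56, 68, 72, 84, 86]
Insert 86: [35, 56, 68, 72, 84, 86]

Sorted: [35, 56, 68, 72, 84, 86]


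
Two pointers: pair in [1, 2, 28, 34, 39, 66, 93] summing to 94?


lo=0(1)+hi=6(93)=94

Yes: 1+93=94


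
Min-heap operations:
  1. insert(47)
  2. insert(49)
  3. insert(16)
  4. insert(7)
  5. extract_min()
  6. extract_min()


insert(47) -> [47]
insert(49) -> [47, 49]
insert(16) -> [16, 49, 47]
insert(7) -> [7, 16, 47, 49]
extract_min()->7, [16, 49, 47]
extract_min()->16, [47, 49]

Final heap: [47, 49]


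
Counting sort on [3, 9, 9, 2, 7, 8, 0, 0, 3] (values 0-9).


Input: [3, 9, 9, 2, 7, 8, 0, 0, 3]
Counts: [2, 0, 1, 2, 0, 0, 0, 1, 1, 2]

Sorted: [0, 0, 2, 3, 3, 7, 8, 9, 9]


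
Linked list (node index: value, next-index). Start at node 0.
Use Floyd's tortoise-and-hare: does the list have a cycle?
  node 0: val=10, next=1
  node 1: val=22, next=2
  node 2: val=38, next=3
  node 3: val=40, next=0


Floyd's tortoise (slow, +1) and hare (fast, +2):
  init: slow=0, fast=0
  step 1: slow=1, fast=2
  step 2: slow=2, fast=0
  step 3: slow=3, fast=2
  step 4: slow=0, fast=0
  slow == fast at node 0: cycle detected

Cycle: yes


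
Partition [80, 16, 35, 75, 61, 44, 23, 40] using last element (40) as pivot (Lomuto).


Pivot: 40
  16 <= 40: swap -> [16, 80, 35, 75, 61, 44, 23, 40]
  35 <= 40: swap -> [16, 35, 80, 75, 61, 44, 23, 40]
  23 <= 40: swap -> [16, 35, 23, 75, 61, 44, 80, 40]
Place pivot at 3: [16, 35, 23, 40, 61, 44, 80, 75]

Partitioned: [16, 35, 23, 40, 61, 44, 80, 75]


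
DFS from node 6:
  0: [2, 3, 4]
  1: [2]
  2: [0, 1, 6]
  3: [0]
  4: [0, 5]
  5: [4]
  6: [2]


Visit 6, push [2]
Visit 2, push [1, 0]
Visit 0, push [4, 3]
Visit 3, push []
Visit 4, push [5]
Visit 5, push []
Visit 1, push []

DFS order: [6, 2, 0, 3, 4, 5, 1]


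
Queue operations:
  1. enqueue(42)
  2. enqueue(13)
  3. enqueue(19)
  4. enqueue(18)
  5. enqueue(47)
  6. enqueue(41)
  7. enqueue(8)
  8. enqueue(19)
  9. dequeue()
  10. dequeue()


enqueue(42) -> [42]
enqueue(13) -> [42, 13]
enqueue(19) -> [42, 13, 19]
enqueue(18) -> [42, 13, 19, 18]
enqueue(47) -> [42, 13, 19, 18, 47]
enqueue(41) -> [42, 13, 19, 18, 47, 41]
enqueue(8) -> [42, 13, 19, 18, 47, 41, 8]
enqueue(19) -> [42, 13, 19, 18, 47, 41, 8, 19]
dequeue()->42, [13, 19, 18, 47, 41, 8, 19]
dequeue()->13, [19, 18, 47, 41, 8, 19]

Final queue: [19, 18, 47, 41, 8, 19]


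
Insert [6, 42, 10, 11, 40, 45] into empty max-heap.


Insert 6: [6]
Insert 42: [42, 6]
Insert 10: [42, 6, 10]
Insert 11: [42, 11, 10, 6]
Insert 40: [42, 40, 10, 6, 11]
Insert 45: [45, 40, 42, 6, 11, 10]

Final heap: [45, 40, 42, 6, 11, 10]


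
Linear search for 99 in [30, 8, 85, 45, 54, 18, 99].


i=0: 30!=99
i=1: 8!=99
i=2: 85!=99
i=3: 45!=99
i=4: 54!=99
i=5: 18!=99
i=6: 99==99 found!

Found at 6, 7 comps


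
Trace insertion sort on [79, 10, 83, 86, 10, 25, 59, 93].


Initial: [79, 10, 83, 86, 10, 25, 59, 93]
Insert 10: [10, 79, 83, 86, 10, 25, 59, 93]
Insert 83: [10, 79, 83, 86, 10, 25, 59, 93]
Insert 86: [10, 79, 83, 86, 10, 25, 59, 93]
Insert 10: [10, 10, 79, 83, 86, 25, 59, 93]
Insert 25: [10, 10, 25, 79, 83, 86, 59, 93]
Insert 59: [10, 10, 25, 59, 79, 83, 86, 93]
Insert 93: [10, 10, 25, 59, 79, 83, 86, 93]

Sorted: [10, 10, 25, 59, 79, 83, 86, 93]


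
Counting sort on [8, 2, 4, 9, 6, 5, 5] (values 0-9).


Input: [8, 2, 4, 9, 6, 5, 5]
Counts: [0, 0, 1, 0, 1, 2, 1, 0, 1, 1]

Sorted: [2, 4, 5, 5, 6, 8, 9]


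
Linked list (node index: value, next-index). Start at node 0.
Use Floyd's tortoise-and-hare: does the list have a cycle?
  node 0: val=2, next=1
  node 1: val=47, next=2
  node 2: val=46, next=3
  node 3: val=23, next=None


Floyd's tortoise (slow, +1) and hare (fast, +2):
  init: slow=0, fast=0
  step 1: slow=1, fast=2
  step 2: fast 2->3->None, no cycle

Cycle: no


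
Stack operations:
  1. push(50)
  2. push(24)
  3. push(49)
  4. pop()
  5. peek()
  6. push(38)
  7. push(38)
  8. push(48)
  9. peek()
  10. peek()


push(50) -> [50]
push(24) -> [50, 24]
push(49) -> [50, 24, 49]
pop()->49, [50, 24]
peek()->24
push(38) -> [50, 24, 38]
push(38) -> [50, 24, 38, 38]
push(48) -> [50, 24, 38, 38, 48]
peek()->48
peek()->48

Final stack: [50, 24, 38, 38, 48]


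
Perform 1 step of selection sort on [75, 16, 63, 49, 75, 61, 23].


Initial: [75, 16, 63, 49, 75, 61, 23]
Step 1: min=16 at 1
  Swap: [16, 75, 63, 49, 75, 61, 23]

After 1 step: [16, 75, 63, 49, 75, 61, 23]


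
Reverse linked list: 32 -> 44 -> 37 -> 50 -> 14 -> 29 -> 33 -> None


Step 1: curr=32, set curr.next=prev(None) | reversed so far: 32
Step 2: curr=44, set curr.next=prev(32) | reversed so far: 44 -> 32
Step 3: curr=37, set curr.next=prev(44) | reversed so far: 37 -> 44 -> 32
Step 4: curr=50, set curr.next=prev(37) | reversed so far: 50 -> 37 -> 44 -> 32
Step 5: curr=14, set curr.next=prev(50) | reversed so far: 14 -> 50 -> 37 -> 44 -> 32
Step 6: curr=29, set curr.next=prev(14) | reversed so far: 29 -> 14 -> 50 -> 37 -> 44 -> 32
Step 7: curr=33, set curr.next=prev(29) | reversed so far: 33 -> 29 -> 14 -> 50 -> 37 -> 44 -> 32

33 -> 29 -> 14 -> 50 -> 37 -> 44 -> 32 -> None


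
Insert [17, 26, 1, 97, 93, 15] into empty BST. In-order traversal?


Insert 17: root
Insert 26: R from 17
Insert 1: L from 17
Insert 97: R from 17 -> R from 26
Insert 93: R from 17 -> R from 26 -> L from 97
Insert 15: L from 17 -> R from 1

In-order: [1, 15, 17, 26, 93, 97]


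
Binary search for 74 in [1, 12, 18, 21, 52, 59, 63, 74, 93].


Step 1: lo=0, hi=8, mid=4, val=52
Step 2: lo=5, hi=8, mid=6, val=63
Step 3: lo=7, hi=8, mid=7, val=74

Found at index 7


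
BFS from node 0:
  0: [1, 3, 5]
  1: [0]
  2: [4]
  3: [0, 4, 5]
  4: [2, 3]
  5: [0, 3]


Visit 0, enqueue [1, 3, 5]
Visit 1, enqueue []
Visit 3, enqueue [4]
Visit 5, enqueue []
Visit 4, enqueue [2]
Visit 2, enqueue []

BFS order: [0, 1, 3, 5, 4, 2]


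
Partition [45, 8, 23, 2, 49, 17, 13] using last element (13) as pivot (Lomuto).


Pivot: 13
  8 <= 13: swap -> [8, 45, 23, 2, 49, 17, 13]
  2 <= 13: swap -> [8, 2, 23, 45, 49, 17, 13]
Place pivot at 2: [8, 2, 13, 45, 49, 17, 23]

Partitioned: [8, 2, 13, 45, 49, 17, 23]


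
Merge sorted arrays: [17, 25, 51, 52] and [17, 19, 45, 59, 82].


Take 17 from A
Take 17 from B
Take 19 from B
Take 25 from A
Take 45 from B
Take 51 from A
Take 52 from A

Merged: [17, 17, 19, 25, 45, 51, 52, 59, 82]


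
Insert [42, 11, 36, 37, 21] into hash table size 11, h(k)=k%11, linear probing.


Insert 42: h=9 -> slot 9
Insert 11: h=0 -> slot 0
Insert 36: h=3 -> slot 3
Insert 37: h=4 -> slot 4
Insert 21: h=10 -> slot 10

Table: [11, None, None, 36, 37, None, None, None, None, 42, 21]


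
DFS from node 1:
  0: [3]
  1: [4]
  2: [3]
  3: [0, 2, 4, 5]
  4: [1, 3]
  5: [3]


Visit 1, push [4]
Visit 4, push [3]
Visit 3, push [5, 2, 0]
Visit 0, push []
Visit 2, push []
Visit 5, push []

DFS order: [1, 4, 3, 0, 2, 5]


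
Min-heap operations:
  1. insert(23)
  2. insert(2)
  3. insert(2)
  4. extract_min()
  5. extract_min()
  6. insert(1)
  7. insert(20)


insert(23) -> [23]
insert(2) -> [2, 23]
insert(2) -> [2, 23, 2]
extract_min()->2, [2, 23]
extract_min()->2, [23]
insert(1) -> [1, 23]
insert(20) -> [1, 23, 20]

Final heap: [1, 23, 20]


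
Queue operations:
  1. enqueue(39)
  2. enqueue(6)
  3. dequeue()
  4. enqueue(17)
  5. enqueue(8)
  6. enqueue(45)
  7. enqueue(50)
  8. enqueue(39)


enqueue(39) -> [39]
enqueue(6) -> [39, 6]
dequeue()->39, [6]
enqueue(17) -> [6, 17]
enqueue(8) -> [6, 17, 8]
enqueue(45) -> [6, 17, 8, 45]
enqueue(50) -> [6, 17, 8, 45, 50]
enqueue(39) -> [6, 17, 8, 45, 50, 39]

Final queue: [6, 17, 8, 45, 50, 39]


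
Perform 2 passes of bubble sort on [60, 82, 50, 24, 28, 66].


Initial: [60, 82, 50, 24, 28, 66]
Pass 1: [60, 50, 24, 28, 66, 82] (4 swaps)
Pass 2: [50, 24, 28, 60, 66, 82] (3 swaps)

After 2 passes: [50, 24, 28, 60, 66, 82]


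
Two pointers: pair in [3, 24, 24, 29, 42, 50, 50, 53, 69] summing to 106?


lo=0(3)+hi=8(69)=72
lo=1(24)+hi=8(69)=93
lo=2(24)+hi=8(69)=93
lo=3(29)+hi=8(69)=98
lo=4(42)+hi=8(69)=111
lo=4(42)+hi=7(53)=95
lo=5(50)+hi=7(53)=103
lo=6(50)+hi=7(53)=103

No pair found


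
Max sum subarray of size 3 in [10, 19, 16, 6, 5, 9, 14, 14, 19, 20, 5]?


[0:3]: 45
[1:4]: 41
[2:5]: 27
[3:6]: 20
[4:7]: 28
[5:8]: 37
[6:9]: 47
[7:10]: 53
[8:11]: 44

Max: 53 at [7:10]


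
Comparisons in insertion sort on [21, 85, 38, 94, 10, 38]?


Algorithm: insertion sort
Input: [21, 85, 38, 94, 10, 38]
Sorted: [10, 21, 38, 38, 85, 94]

11


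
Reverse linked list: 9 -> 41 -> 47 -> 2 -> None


Step 1: curr=9, set curr.next=prev(None) | reversed so far: 9
Step 2: curr=41, set curr.next=prev(9) | reversed so far: 41 -> 9
Step 3: curr=47, set curr.next=prev(41) | reversed so far: 47 -> 41 -> 9
Step 4: curr=2, set curr.next=prev(47) | reversed so far: 2 -> 47 -> 41 -> 9

2 -> 47 -> 41 -> 9 -> None


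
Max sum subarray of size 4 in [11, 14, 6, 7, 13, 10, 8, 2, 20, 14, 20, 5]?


[0:4]: 38
[1:5]: 40
[2:6]: 36
[3:7]: 38
[4:8]: 33
[5:9]: 40
[6:10]: 44
[7:11]: 56
[8:12]: 59

Max: 59 at [8:12]


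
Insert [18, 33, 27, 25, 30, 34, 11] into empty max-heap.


Insert 18: [18]
Insert 33: [33, 18]
Insert 27: [33, 18, 27]
Insert 25: [33, 25, 27, 18]
Insert 30: [33, 30, 27, 18, 25]
Insert 34: [34, 30, 33, 18, 25, 27]
Insert 11: [34, 30, 33, 18, 25, 27, 11]

Final heap: [34, 30, 33, 18, 25, 27, 11]


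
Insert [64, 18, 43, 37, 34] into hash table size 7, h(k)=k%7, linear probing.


Insert 64: h=1 -> slot 1
Insert 18: h=4 -> slot 4
Insert 43: h=1, 1 probes -> slot 2
Insert 37: h=2, 1 probes -> slot 3
Insert 34: h=6 -> slot 6

Table: [None, 64, 43, 37, 18, None, 34]


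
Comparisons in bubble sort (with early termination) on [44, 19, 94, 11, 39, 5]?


Algorithm: bubble sort (with early termination)
Input: [44, 19, 94, 11, 39, 5]
Sorted: [5, 11, 19, 39, 44, 94]

15


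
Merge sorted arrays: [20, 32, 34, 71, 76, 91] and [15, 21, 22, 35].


Take 15 from B
Take 20 from A
Take 21 from B
Take 22 from B
Take 32 from A
Take 34 from A
Take 35 from B

Merged: [15, 20, 21, 22, 32, 34, 35, 71, 76, 91]


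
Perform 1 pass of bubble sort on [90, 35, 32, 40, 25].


Initial: [90, 35, 32, 40, 25]
Pass 1: [35, 32, 40, 25, 90] (4 swaps)

After 1 pass: [35, 32, 40, 25, 90]


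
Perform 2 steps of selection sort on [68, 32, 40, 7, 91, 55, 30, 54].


Initial: [68, 32, 40, 7, 91, 55, 30, 54]
Step 1: min=7 at 3
  Swap: [7, 32, 40, 68, 91, 55, 30, 54]
Step 2: min=30 at 6
  Swap: [7, 30, 40, 68, 91, 55, 32, 54]

After 2 steps: [7, 30, 40, 68, 91, 55, 32, 54]


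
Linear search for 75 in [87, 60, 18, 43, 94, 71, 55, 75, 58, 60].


i=0: 87!=75
i=1: 60!=75
i=2: 18!=75
i=3: 43!=75
i=4: 94!=75
i=5: 71!=75
i=6: 55!=75
i=7: 75==75 found!

Found at 7, 8 comps


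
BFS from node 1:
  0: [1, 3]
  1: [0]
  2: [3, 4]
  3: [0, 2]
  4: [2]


Visit 1, enqueue [0]
Visit 0, enqueue [3]
Visit 3, enqueue [2]
Visit 2, enqueue [4]
Visit 4, enqueue []

BFS order: [1, 0, 3, 2, 4]


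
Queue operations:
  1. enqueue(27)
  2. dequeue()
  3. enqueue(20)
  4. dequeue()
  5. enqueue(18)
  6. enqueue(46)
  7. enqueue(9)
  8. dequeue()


enqueue(27) -> [27]
dequeue()->27, []
enqueue(20) -> [20]
dequeue()->20, []
enqueue(18) -> [18]
enqueue(46) -> [18, 46]
enqueue(9) -> [18, 46, 9]
dequeue()->18, [46, 9]

Final queue: [46, 9]


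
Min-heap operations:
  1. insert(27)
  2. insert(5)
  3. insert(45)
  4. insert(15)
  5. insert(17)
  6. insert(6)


insert(27) -> [27]
insert(5) -> [5, 27]
insert(45) -> [5, 27, 45]
insert(15) -> [5, 15, 45, 27]
insert(17) -> [5, 15, 45, 27, 17]
insert(6) -> [5, 15, 6, 27, 17, 45]

Final heap: [5, 15, 6, 27, 17, 45]


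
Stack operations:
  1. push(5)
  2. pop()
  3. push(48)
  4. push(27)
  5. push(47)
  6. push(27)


push(5) -> [5]
pop()->5, []
push(48) -> [48]
push(27) -> [48, 27]
push(47) -> [48, 27, 47]
push(27) -> [48, 27, 47, 27]

Final stack: [48, 27, 47, 27]


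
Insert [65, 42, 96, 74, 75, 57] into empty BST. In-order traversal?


Insert 65: root
Insert 42: L from 65
Insert 96: R from 65
Insert 74: R from 65 -> L from 96
Insert 75: R from 65 -> L from 96 -> R from 74
Insert 57: L from 65 -> R from 42

In-order: [42, 57, 65, 74, 75, 96]


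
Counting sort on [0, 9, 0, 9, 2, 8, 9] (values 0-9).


Input: [0, 9, 0, 9, 2, 8, 9]
Counts: [2, 0, 1, 0, 0, 0, 0, 0, 1, 3]

Sorted: [0, 0, 2, 8, 9, 9, 9]


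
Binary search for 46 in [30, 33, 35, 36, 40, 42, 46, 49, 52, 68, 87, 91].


Step 1: lo=0, hi=11, mid=5, val=42
Step 2: lo=6, hi=11, mid=8, val=52
Step 3: lo=6, hi=7, mid=6, val=46

Found at index 6


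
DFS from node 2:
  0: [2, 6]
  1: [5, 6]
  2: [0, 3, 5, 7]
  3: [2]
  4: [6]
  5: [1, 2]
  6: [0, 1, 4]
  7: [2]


Visit 2, push [7, 5, 3, 0]
Visit 0, push [6]
Visit 6, push [4, 1]
Visit 1, push [5]
Visit 5, push []
Visit 4, push []
Visit 3, push []
Visit 7, push []

DFS order: [2, 0, 6, 1, 5, 4, 3, 7]


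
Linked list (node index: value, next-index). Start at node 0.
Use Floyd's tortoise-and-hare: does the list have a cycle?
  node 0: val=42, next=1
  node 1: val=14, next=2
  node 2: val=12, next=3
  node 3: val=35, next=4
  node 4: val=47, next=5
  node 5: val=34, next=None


Floyd's tortoise (slow, +1) and hare (fast, +2):
  init: slow=0, fast=0
  step 1: slow=1, fast=2
  step 2: slow=2, fast=4
  step 3: fast 4->5->None, no cycle

Cycle: no


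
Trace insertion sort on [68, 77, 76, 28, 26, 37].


Initial: [68, 77, 76, 28, 26, 37]
Insert 77: [68, 77, 76, 28, 26, 37]
Insert 76: [68, 76, 77, 28, 26, 37]
Insert 28: [28, 68, 76, 77, 26, 37]
Insert 26: [26, 28, 68, 76, 77, 37]
Insert 37: [26, 28, 37, 68, 76, 77]

Sorted: [26, 28, 37, 68, 76, 77]


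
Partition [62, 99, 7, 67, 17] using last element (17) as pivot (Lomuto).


Pivot: 17
  7 <= 17: swap -> [7, 99, 62, 67, 17]
Place pivot at 1: [7, 17, 62, 67, 99]

Partitioned: [7, 17, 62, 67, 99]


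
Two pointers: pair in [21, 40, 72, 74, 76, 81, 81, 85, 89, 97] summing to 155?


lo=0(21)+hi=9(97)=118
lo=1(40)+hi=9(97)=137
lo=2(72)+hi=9(97)=169
lo=2(72)+hi=8(89)=161
lo=2(72)+hi=7(85)=157
lo=2(72)+hi=6(81)=153
lo=3(74)+hi=6(81)=155

Yes: 74+81=155


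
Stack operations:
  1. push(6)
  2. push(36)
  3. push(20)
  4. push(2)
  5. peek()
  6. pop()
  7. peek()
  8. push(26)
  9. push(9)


push(6) -> [6]
push(36) -> [6, 36]
push(20) -> [6, 36, 20]
push(2) -> [6, 36, 20, 2]
peek()->2
pop()->2, [6, 36, 20]
peek()->20
push(26) -> [6, 36, 20, 26]
push(9) -> [6, 36, 20, 26, 9]

Final stack: [6, 36, 20, 26, 9]


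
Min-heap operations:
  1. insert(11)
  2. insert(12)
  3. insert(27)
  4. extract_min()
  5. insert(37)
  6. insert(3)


insert(11) -> [11]
insert(12) -> [11, 12]
insert(27) -> [11, 12, 27]
extract_min()->11, [12, 27]
insert(37) -> [12, 27, 37]
insert(3) -> [3, 12, 37, 27]

Final heap: [3, 12, 37, 27]


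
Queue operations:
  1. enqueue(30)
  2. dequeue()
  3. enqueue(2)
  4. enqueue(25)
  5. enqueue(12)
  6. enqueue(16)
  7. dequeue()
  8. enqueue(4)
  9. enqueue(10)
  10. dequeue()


enqueue(30) -> [30]
dequeue()->30, []
enqueue(2) -> [2]
enqueue(25) -> [2, 25]
enqueue(12) -> [2, 25, 12]
enqueue(16) -> [2, 25, 12, 16]
dequeue()->2, [25, 12, 16]
enqueue(4) -> [25, 12, 16, 4]
enqueue(10) -> [25, 12, 16, 4, 10]
dequeue()->25, [12, 16, 4, 10]

Final queue: [12, 16, 4, 10]


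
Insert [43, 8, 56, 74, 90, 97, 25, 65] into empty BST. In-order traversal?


Insert 43: root
Insert 8: L from 43
Insert 56: R from 43
Insert 74: R from 43 -> R from 56
Insert 90: R from 43 -> R from 56 -> R from 74
Insert 97: R from 43 -> R from 56 -> R from 74 -> R from 90
Insert 25: L from 43 -> R from 8
Insert 65: R from 43 -> R from 56 -> L from 74

In-order: [8, 25, 43, 56, 65, 74, 90, 97]


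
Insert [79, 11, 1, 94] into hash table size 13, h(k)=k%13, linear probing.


Insert 79: h=1 -> slot 1
Insert 11: h=11 -> slot 11
Insert 1: h=1, 1 probes -> slot 2
Insert 94: h=3 -> slot 3

Table: [None, 79, 1, 94, None, None, None, None, None, None, None, 11, None]


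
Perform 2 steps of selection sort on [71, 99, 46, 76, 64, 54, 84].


Initial: [71, 99, 46, 76, 64, 54, 84]
Step 1: min=46 at 2
  Swap: [46, 99, 71, 76, 64, 54, 84]
Step 2: min=54 at 5
  Swap: [46, 54, 71, 76, 64, 99, 84]

After 2 steps: [46, 54, 71, 76, 64, 99, 84]


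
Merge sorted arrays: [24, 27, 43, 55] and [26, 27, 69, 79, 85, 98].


Take 24 from A
Take 26 from B
Take 27 from A
Take 27 from B
Take 43 from A
Take 55 from A

Merged: [24, 26, 27, 27, 43, 55, 69, 79, 85, 98]


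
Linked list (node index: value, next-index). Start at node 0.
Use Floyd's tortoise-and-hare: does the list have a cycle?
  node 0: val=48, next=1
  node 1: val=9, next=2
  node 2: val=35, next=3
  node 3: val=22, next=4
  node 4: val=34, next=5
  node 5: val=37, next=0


Floyd's tortoise (slow, +1) and hare (fast, +2):
  init: slow=0, fast=0
  step 1: slow=1, fast=2
  step 2: slow=2, fast=4
  step 3: slow=3, fast=0
  step 4: slow=4, fast=2
  step 5: slow=5, fast=4
  step 6: slow=0, fast=0
  slow == fast at node 0: cycle detected

Cycle: yes


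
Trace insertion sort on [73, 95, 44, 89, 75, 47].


Initial: [73, 95, 44, 89, 75, 47]
Insert 95: [73, 95, 44, 89, 75, 47]
Insert 44: [44, 73, 95, 89, 75, 47]
Insert 89: [44, 73, 89, 95, 75, 47]
Insert 75: [44, 73, 75, 89, 95, 47]
Insert 47: [44, 47, 73, 75, 89, 95]

Sorted: [44, 47, 73, 75, 89, 95]


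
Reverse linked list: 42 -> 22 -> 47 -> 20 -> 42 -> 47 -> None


Step 1: curr=42, set curr.next=prev(None) | reversed so far: 42
Step 2: curr=22, set curr.next=prev(42) | reversed so far: 22 -> 42
Step 3: curr=47, set curr.next=prev(22) | reversed so far: 47 -> 22 -> 42
Step 4: curr=20, set curr.next=prev(47) | reversed so far: 20 -> 47 -> 22 -> 42
Step 5: curr=42, set curr.next=prev(20) | reversed so far: 42 -> 20 -> 47 -> 22 -> 42
Step 6: curr=47, set curr.next=prev(42) | reversed so far: 47 -> 42 -> 20 -> 47 -> 22 -> 42

47 -> 42 -> 20 -> 47 -> 22 -> 42 -> None


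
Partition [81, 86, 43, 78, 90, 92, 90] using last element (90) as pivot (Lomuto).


Pivot: 90
  81 <= 90: advance i (no swap)
  86 <= 90: advance i (no swap)
  43 <= 90: advance i (no swap)
  78 <= 90: advance i (no swap)
  90 <= 90: advance i (no swap)
Place pivot at 5: [81, 86, 43, 78, 90, 90, 92]

Partitioned: [81, 86, 43, 78, 90, 90, 92]


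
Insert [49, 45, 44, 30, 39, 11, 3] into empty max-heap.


Insert 49: [49]
Insert 45: [49, 45]
Insert 44: [49, 45, 44]
Insert 30: [49, 45, 44, 30]
Insert 39: [49, 45, 44, 30, 39]
Insert 11: [49, 45, 44, 30, 39, 11]
Insert 3: [49, 45, 44, 30, 39, 11, 3]

Final heap: [49, 45, 44, 30, 39, 11, 3]


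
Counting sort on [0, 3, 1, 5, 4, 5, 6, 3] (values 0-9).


Input: [0, 3, 1, 5, 4, 5, 6, 3]
Counts: [1, 1, 0, 2, 1, 2, 1, 0, 0, 0]

Sorted: [0, 1, 3, 3, 4, 5, 5, 6]


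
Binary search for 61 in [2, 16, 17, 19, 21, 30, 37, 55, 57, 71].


Step 1: lo=0, hi=9, mid=4, val=21
Step 2: lo=5, hi=9, mid=7, val=55
Step 3: lo=8, hi=9, mid=8, val=57
Step 4: lo=9, hi=9, mid=9, val=71

Not found


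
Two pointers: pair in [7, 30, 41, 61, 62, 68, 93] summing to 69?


lo=0(7)+hi=6(93)=100
lo=0(7)+hi=5(68)=75
lo=0(7)+hi=4(62)=69

Yes: 7+62=69


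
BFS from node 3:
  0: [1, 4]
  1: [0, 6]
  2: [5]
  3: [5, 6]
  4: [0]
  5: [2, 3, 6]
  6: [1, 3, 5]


Visit 3, enqueue [5, 6]
Visit 5, enqueue [2]
Visit 6, enqueue [1]
Visit 2, enqueue []
Visit 1, enqueue [0]
Visit 0, enqueue [4]
Visit 4, enqueue []

BFS order: [3, 5, 6, 2, 1, 0, 4]


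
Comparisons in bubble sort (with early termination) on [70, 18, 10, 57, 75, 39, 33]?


Algorithm: bubble sort (with early termination)
Input: [70, 18, 10, 57, 75, 39, 33]
Sorted: [10, 18, 33, 39, 57, 70, 75]

20


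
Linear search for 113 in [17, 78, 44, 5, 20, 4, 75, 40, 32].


i=0: 17!=113
i=1: 78!=113
i=2: 44!=113
i=3: 5!=113
i=4: 20!=113
i=5: 4!=113
i=6: 75!=113
i=7: 40!=113
i=8: 32!=113

Not found, 9 comps


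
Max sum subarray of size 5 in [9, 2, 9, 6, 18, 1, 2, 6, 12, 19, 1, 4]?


[0:5]: 44
[1:6]: 36
[2:7]: 36
[3:8]: 33
[4:9]: 39
[5:10]: 40
[6:11]: 40
[7:12]: 42

Max: 44 at [0:5]


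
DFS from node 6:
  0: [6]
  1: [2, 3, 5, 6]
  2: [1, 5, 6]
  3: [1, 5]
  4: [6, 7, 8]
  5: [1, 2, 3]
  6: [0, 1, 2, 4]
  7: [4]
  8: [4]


Visit 6, push [4, 2, 1, 0]
Visit 0, push []
Visit 1, push [5, 3, 2]
Visit 2, push [5]
Visit 5, push [3]
Visit 3, push []
Visit 4, push [8, 7]
Visit 7, push []
Visit 8, push []

DFS order: [6, 0, 1, 2, 5, 3, 4, 7, 8]


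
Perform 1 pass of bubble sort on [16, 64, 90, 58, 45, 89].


Initial: [16, 64, 90, 58, 45, 89]
Pass 1: [16, 64, 58, 45, 89, 90] (3 swaps)

After 1 pass: [16, 64, 58, 45, 89, 90]


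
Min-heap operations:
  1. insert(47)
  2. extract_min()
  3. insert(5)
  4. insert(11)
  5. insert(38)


insert(47) -> [47]
extract_min()->47, []
insert(5) -> [5]
insert(11) -> [5, 11]
insert(38) -> [5, 11, 38]

Final heap: [5, 11, 38]


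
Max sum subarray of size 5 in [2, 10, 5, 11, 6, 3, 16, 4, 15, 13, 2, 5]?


[0:5]: 34
[1:6]: 35
[2:7]: 41
[3:8]: 40
[4:9]: 44
[5:10]: 51
[6:11]: 50
[7:12]: 39

Max: 51 at [5:10]


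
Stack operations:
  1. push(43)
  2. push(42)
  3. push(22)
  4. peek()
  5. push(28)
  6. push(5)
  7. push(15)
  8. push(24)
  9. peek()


push(43) -> [43]
push(42) -> [43, 42]
push(22) -> [43, 42, 22]
peek()->22
push(28) -> [43, 42, 22, 28]
push(5) -> [43, 42, 22, 28, 5]
push(15) -> [43, 42, 22, 28, 5, 15]
push(24) -> [43, 42, 22, 28, 5, 15, 24]
peek()->24

Final stack: [43, 42, 22, 28, 5, 15, 24]


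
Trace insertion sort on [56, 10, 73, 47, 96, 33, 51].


Initial: [56, 10, 73, 47, 96, 33, 51]
Insert 10: [10, 56, 73, 47, 96, 33, 51]
Insert 73: [10, 56, 73, 47, 96, 33, 51]
Insert 47: [10, 47, 56, 73, 96, 33, 51]
Insert 96: [10, 47, 56, 73, 96, 33, 51]
Insert 33: [10, 33, 47, 56, 73, 96, 51]
Insert 51: [10, 33, 47, 51, 56, 73, 96]

Sorted: [10, 33, 47, 51, 56, 73, 96]


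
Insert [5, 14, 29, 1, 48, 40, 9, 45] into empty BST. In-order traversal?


Insert 5: root
Insert 14: R from 5
Insert 29: R from 5 -> R from 14
Insert 1: L from 5
Insert 48: R from 5 -> R from 14 -> R from 29
Insert 40: R from 5 -> R from 14 -> R from 29 -> L from 48
Insert 9: R from 5 -> L from 14
Insert 45: R from 5 -> R from 14 -> R from 29 -> L from 48 -> R from 40

In-order: [1, 5, 9, 14, 29, 40, 45, 48]


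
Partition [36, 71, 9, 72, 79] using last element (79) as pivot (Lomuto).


Pivot: 79
  36 <= 79: advance i (no swap)
  71 <= 79: advance i (no swap)
  9 <= 79: advance i (no swap)
  72 <= 79: advance i (no swap)
Place pivot at 4: [36, 71, 9, 72, 79]

Partitioned: [36, 71, 9, 72, 79]


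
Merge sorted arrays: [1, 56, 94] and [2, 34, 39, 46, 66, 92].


Take 1 from A
Take 2 from B
Take 34 from B
Take 39 from B
Take 46 from B
Take 56 from A
Take 66 from B
Take 92 from B

Merged: [1, 2, 34, 39, 46, 56, 66, 92, 94]


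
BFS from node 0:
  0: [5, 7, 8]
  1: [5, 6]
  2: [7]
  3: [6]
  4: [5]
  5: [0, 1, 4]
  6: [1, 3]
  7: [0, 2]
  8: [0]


Visit 0, enqueue [5, 7, 8]
Visit 5, enqueue [1, 4]
Visit 7, enqueue [2]
Visit 8, enqueue []
Visit 1, enqueue [6]
Visit 4, enqueue []
Visit 2, enqueue []
Visit 6, enqueue [3]
Visit 3, enqueue []

BFS order: [0, 5, 7, 8, 1, 4, 2, 6, 3]


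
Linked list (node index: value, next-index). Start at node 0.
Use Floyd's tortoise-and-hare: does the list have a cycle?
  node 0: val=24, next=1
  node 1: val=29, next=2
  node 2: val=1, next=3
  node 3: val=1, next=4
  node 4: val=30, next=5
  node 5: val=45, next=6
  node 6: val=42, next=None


Floyd's tortoise (slow, +1) and hare (fast, +2):
  init: slow=0, fast=0
  step 1: slow=1, fast=2
  step 2: slow=2, fast=4
  step 3: slow=3, fast=6
  step 4: fast -> None, no cycle

Cycle: no


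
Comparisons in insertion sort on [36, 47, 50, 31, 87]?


Algorithm: insertion sort
Input: [36, 47, 50, 31, 87]
Sorted: [31, 36, 47, 50, 87]

6


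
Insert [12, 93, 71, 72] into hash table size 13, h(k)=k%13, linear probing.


Insert 12: h=12 -> slot 12
Insert 93: h=2 -> slot 2
Insert 71: h=6 -> slot 6
Insert 72: h=7 -> slot 7

Table: [None, None, 93, None, None, None, 71, 72, None, None, None, None, 12]


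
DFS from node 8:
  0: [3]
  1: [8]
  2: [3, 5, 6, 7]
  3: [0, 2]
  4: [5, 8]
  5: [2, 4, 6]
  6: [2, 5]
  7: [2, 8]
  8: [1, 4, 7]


Visit 8, push [7, 4, 1]
Visit 1, push []
Visit 4, push [5]
Visit 5, push [6, 2]
Visit 2, push [7, 6, 3]
Visit 3, push [0]
Visit 0, push []
Visit 6, push []
Visit 7, push []

DFS order: [8, 1, 4, 5, 2, 3, 0, 6, 7]


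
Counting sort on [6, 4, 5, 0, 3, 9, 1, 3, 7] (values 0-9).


Input: [6, 4, 5, 0, 3, 9, 1, 3, 7]
Counts: [1, 1, 0, 2, 1, 1, 1, 1, 0, 1]

Sorted: [0, 1, 3, 3, 4, 5, 6, 7, 9]


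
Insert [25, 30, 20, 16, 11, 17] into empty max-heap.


Insert 25: [25]
Insert 30: [30, 25]
Insert 20: [30, 25, 20]
Insert 16: [30, 25, 20, 16]
Insert 11: [30, 25, 20, 16, 11]
Insert 17: [30, 25, 20, 16, 11, 17]

Final heap: [30, 25, 20, 16, 11, 17]


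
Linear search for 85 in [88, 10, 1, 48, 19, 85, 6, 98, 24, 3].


i=0: 88!=85
i=1: 10!=85
i=2: 1!=85
i=3: 48!=85
i=4: 19!=85
i=5: 85==85 found!

Found at 5, 6 comps


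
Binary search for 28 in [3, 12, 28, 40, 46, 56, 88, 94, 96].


Step 1: lo=0, hi=8, mid=4, val=46
Step 2: lo=0, hi=3, mid=1, val=12
Step 3: lo=2, hi=3, mid=2, val=28

Found at index 2


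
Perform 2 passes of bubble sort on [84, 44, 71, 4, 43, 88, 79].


Initial: [84, 44, 71, 4, 43, 88, 79]
Pass 1: [44, 71, 4, 43, 84, 79, 88] (5 swaps)
Pass 2: [44, 4, 43, 71, 79, 84, 88] (3 swaps)

After 2 passes: [44, 4, 43, 71, 79, 84, 88]


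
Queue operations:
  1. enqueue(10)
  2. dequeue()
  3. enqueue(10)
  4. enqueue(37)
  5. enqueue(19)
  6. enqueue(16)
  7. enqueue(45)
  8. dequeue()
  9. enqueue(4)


enqueue(10) -> [10]
dequeue()->10, []
enqueue(10) -> [10]
enqueue(37) -> [10, 37]
enqueue(19) -> [10, 37, 19]
enqueue(16) -> [10, 37, 19, 16]
enqueue(45) -> [10, 37, 19, 16, 45]
dequeue()->10, [37, 19, 16, 45]
enqueue(4) -> [37, 19, 16, 45, 4]

Final queue: [37, 19, 16, 45, 4]


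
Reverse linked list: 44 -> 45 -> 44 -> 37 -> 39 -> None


Step 1: curr=44, set curr.next=prev(None) | reversed so far: 44
Step 2: curr=45, set curr.next=prev(44) | reversed so far: 45 -> 44
Step 3: curr=44, set curr.next=prev(45) | reversed so far: 44 -> 45 -> 44
Step 4: curr=37, set curr.next=prev(44) | reversed so far: 37 -> 44 -> 45 -> 44
Step 5: curr=39, set curr.next=prev(37) | reversed so far: 39 -> 37 -> 44 -> 45 -> 44

39 -> 37 -> 44 -> 45 -> 44 -> None


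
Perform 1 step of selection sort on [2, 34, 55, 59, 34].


Initial: [2, 34, 55, 59, 34]
Step 1: min=2 at 0
  Swap: [2, 34, 55, 59, 34]

After 1 step: [2, 34, 55, 59, 34]


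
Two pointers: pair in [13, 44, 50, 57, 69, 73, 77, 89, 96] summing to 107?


lo=0(13)+hi=8(96)=109
lo=0(13)+hi=7(89)=102
lo=1(44)+hi=7(89)=133
lo=1(44)+hi=6(77)=121
lo=1(44)+hi=5(73)=117
lo=1(44)+hi=4(69)=113
lo=1(44)+hi=3(57)=101
lo=2(50)+hi=3(57)=107

Yes: 50+57=107


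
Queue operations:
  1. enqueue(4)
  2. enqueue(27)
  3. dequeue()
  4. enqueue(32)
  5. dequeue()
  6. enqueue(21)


enqueue(4) -> [4]
enqueue(27) -> [4, 27]
dequeue()->4, [27]
enqueue(32) -> [27, 32]
dequeue()->27, [32]
enqueue(21) -> [32, 21]

Final queue: [32, 21]


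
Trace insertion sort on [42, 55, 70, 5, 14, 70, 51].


Initial: [42, 55, 70, 5, 14, 70, 51]
Insert 55: [42, 55, 70, 5, 14, 70, 51]
Insert 70: [42, 55, 70, 5, 14, 70, 51]
Insert 5: [5, 42, 55, 70, 14, 70, 51]
Insert 14: [5, 14, 42, 55, 70, 70, 51]
Insert 70: [5, 14, 42, 55, 70, 70, 51]
Insert 51: [5, 14, 42, 51, 55, 70, 70]

Sorted: [5, 14, 42, 51, 55, 70, 70]


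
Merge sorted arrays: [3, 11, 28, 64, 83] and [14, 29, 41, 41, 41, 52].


Take 3 from A
Take 11 from A
Take 14 from B
Take 28 from A
Take 29 from B
Take 41 from B
Take 41 from B
Take 41 from B
Take 52 from B

Merged: [3, 11, 14, 28, 29, 41, 41, 41, 52, 64, 83]


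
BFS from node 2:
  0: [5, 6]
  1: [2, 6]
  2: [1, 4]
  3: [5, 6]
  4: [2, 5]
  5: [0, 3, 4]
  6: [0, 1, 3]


Visit 2, enqueue [1, 4]
Visit 1, enqueue [6]
Visit 4, enqueue [5]
Visit 6, enqueue [0, 3]
Visit 5, enqueue []
Visit 0, enqueue []
Visit 3, enqueue []

BFS order: [2, 1, 4, 6, 5, 0, 3]


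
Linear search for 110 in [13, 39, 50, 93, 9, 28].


i=0: 13!=110
i=1: 39!=110
i=2: 50!=110
i=3: 93!=110
i=4: 9!=110
i=5: 28!=110

Not found, 6 comps


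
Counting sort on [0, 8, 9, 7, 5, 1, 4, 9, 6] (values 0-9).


Input: [0, 8, 9, 7, 5, 1, 4, 9, 6]
Counts: [1, 1, 0, 0, 1, 1, 1, 1, 1, 2]

Sorted: [0, 1, 4, 5, 6, 7, 8, 9, 9]


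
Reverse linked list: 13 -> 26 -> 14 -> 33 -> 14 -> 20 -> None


Step 1: curr=13, set curr.next=prev(None) | reversed so far: 13
Step 2: curr=26, set curr.next=prev(13) | reversed so far: 26 -> 13
Step 3: curr=14, set curr.next=prev(26) | reversed so far: 14 -> 26 -> 13
Step 4: curr=33, set curr.next=prev(14) | reversed so far: 33 -> 14 -> 26 -> 13
Step 5: curr=14, set curr.next=prev(33) | reversed so far: 14 -> 33 -> 14 -> 26 -> 13
Step 6: curr=20, set curr.next=prev(14) | reversed so far: 20 -> 14 -> 33 -> 14 -> 26 -> 13

20 -> 14 -> 33 -> 14 -> 26 -> 13 -> None


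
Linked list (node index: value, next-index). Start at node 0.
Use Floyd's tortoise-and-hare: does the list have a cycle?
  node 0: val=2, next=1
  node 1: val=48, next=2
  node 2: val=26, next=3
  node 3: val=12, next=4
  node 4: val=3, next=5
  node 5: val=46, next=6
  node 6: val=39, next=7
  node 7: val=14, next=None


Floyd's tortoise (slow, +1) and hare (fast, +2):
  init: slow=0, fast=0
  step 1: slow=1, fast=2
  step 2: slow=2, fast=4
  step 3: slow=3, fast=6
  step 4: fast 6->7->None, no cycle

Cycle: no


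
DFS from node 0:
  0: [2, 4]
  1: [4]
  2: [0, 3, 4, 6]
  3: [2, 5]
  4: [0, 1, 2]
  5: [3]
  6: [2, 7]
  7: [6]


Visit 0, push [4, 2]
Visit 2, push [6, 4, 3]
Visit 3, push [5]
Visit 5, push []
Visit 4, push [1]
Visit 1, push []
Visit 6, push [7]
Visit 7, push []

DFS order: [0, 2, 3, 5, 4, 1, 6, 7]
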